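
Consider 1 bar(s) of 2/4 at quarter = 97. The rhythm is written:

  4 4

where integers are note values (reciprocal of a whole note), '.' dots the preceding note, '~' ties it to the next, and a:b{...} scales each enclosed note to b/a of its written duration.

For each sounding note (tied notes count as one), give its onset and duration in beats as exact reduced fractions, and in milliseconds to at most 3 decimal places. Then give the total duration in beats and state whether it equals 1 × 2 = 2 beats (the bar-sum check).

1) 0.0ms=0b +618.557ms=1b
2) 618.557ms=1b +618.557ms=1b
Σ=2b of 2 (97bpm 2/4) — PASS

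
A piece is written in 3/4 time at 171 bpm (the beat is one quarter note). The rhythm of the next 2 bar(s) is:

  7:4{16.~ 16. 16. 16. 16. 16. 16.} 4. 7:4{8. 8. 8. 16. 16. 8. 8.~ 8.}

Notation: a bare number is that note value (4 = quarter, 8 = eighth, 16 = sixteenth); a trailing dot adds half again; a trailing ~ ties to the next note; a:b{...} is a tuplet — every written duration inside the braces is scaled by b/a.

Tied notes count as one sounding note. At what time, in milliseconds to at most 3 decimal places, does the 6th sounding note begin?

1. 0.0ms @ 0 + 150.376ms (3/7)
2. 150.376ms @ 3/7 + 75.188ms (3/14)
3. 225.564ms @ 9/14 + 75.188ms (3/14)
4. 300.752ms @ 6/7 + 75.188ms (3/14)
5. 375.94ms @ 15/14 + 75.188ms (3/14)
6. 451.128ms @ 9/7 + 75.188ms (3/14)
7. 526.316ms @ 3/2 + 526.316ms (3/2)
8. 1052.632ms @ 3 + 150.376ms (3/7)
9. 1203.008ms @ 24/7 + 150.376ms (3/7)
10. 1353.383ms @ 27/7 + 150.376ms (3/7)
11. 1503.759ms @ 30/7 + 75.188ms (3/14)
12. 1578.947ms @ 9/2 + 75.188ms (3/14)
13. 1654.135ms @ 33/7 + 150.376ms (3/7)
14. 1804.511ms @ 36/7 + 300.752ms (6/7)

note 6 onset = 9/7b = 451.128ms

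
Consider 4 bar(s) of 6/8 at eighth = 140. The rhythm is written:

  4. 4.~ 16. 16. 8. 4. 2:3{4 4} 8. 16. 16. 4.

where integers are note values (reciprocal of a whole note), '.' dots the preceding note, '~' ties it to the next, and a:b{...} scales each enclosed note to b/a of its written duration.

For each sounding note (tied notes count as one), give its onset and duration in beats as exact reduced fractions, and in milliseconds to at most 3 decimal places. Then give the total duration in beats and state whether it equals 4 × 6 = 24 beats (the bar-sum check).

1) 0.0ms=0b +1285.714ms=3b
2) 1285.714ms=3b +1607.143ms=15/4b
3) 2892.857ms=27/4b +321.429ms=3/4b
4) 3214.286ms=15/2b +642.857ms=3/2b
5) 3857.143ms=9b +1285.714ms=3b
6) 5142.857ms=12b +1285.714ms=3b
7) 6428.571ms=15b +1285.714ms=3b
8) 7714.286ms=18b +642.857ms=3/2b
9) 8357.143ms=39/2b +321.429ms=3/4b
10) 8678.571ms=81/4b +321.429ms=3/4b
11) 9000.0ms=21b +1285.714ms=3b
Σ=24b of 24 (140bpm 6/8) — PASS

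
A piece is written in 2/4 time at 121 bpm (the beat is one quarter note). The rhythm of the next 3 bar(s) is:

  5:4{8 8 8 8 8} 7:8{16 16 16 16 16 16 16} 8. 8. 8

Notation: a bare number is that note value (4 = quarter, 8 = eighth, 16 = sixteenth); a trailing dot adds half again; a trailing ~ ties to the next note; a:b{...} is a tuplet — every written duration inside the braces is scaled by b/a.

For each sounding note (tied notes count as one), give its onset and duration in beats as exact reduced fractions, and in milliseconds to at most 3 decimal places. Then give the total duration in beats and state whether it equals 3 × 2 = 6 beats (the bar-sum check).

1) 0.0ms=0b +198.347ms=2/5b
2) 198.347ms=2/5b +198.347ms=2/5b
3) 396.694ms=4/5b +198.347ms=2/5b
4) 595.041ms=6/5b +198.347ms=2/5b
5) 793.388ms=8/5b +198.347ms=2/5b
6) 991.736ms=2b +141.677ms=2/7b
7) 1133.412ms=16/7b +141.677ms=2/7b
8) 1275.089ms=18/7b +141.677ms=2/7b
9) 1416.765ms=20/7b +141.677ms=2/7b
10) 1558.442ms=22/7b +141.677ms=2/7b
11) 1700.118ms=24/7b +141.677ms=2/7b
12) 1841.795ms=26/7b +141.677ms=2/7b
13) 1983.471ms=4b +371.901ms=3/4b
14) 2355.372ms=19/4b +371.901ms=3/4b
15) 2727.273ms=11/2b +247.934ms=1/2b
Σ=6b of 6 (121bpm 2/4) — PASS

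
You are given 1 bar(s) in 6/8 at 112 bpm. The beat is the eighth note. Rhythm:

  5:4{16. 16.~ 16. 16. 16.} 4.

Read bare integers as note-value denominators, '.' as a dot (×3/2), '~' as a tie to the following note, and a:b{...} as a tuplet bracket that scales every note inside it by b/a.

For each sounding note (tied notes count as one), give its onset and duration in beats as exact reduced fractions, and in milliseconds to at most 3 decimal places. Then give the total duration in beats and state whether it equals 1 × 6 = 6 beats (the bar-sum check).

1) 0.0ms=0b +321.429ms=3/5b
2) 321.429ms=3/5b +642.857ms=6/5b
3) 964.286ms=9/5b +321.429ms=3/5b
4) 1285.714ms=12/5b +321.429ms=3/5b
5) 1607.143ms=3b +1607.143ms=3b
Σ=6b of 6 (112bpm 6/8) — PASS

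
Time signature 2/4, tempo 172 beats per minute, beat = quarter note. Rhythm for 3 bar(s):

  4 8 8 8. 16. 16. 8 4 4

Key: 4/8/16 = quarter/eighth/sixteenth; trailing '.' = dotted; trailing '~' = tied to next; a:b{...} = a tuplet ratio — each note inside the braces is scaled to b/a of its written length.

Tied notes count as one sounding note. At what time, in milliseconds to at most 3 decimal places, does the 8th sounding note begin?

1. 0.0ms @ 0 + 348.837ms (1)
2. 348.837ms @ 1 + 174.419ms (1/2)
3. 523.256ms @ 3/2 + 174.419ms (1/2)
4. 697.674ms @ 2 + 261.628ms (3/4)
5. 959.302ms @ 11/4 + 130.814ms (3/8)
6. 1090.116ms @ 25/8 + 130.814ms (3/8)
7. 1220.93ms @ 7/2 + 174.419ms (1/2)
8. 1395.349ms @ 4 + 348.837ms (1)
9. 1744.186ms @ 5 + 348.837ms (1)

note 8 onset = 4b = 1395.349ms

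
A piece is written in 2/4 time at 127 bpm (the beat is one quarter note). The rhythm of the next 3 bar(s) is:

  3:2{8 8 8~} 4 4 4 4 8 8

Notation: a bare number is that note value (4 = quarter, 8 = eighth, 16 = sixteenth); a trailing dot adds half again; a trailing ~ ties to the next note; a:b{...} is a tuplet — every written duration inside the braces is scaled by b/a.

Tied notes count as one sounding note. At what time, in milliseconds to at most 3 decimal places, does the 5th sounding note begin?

1. 0.0ms @ 0 + 157.48ms (1/3)
2. 157.48ms @ 1/3 + 157.48ms (1/3)
3. 314.961ms @ 2/3 + 629.921ms (4/3)
4. 944.882ms @ 2 + 472.441ms (1)
5. 1417.323ms @ 3 + 472.441ms (1)
6. 1889.764ms @ 4 + 472.441ms (1)
7. 2362.205ms @ 5 + 236.22ms (1/2)
8. 2598.425ms @ 11/2 + 236.22ms (1/2)

note 5 onset = 3b = 1417.323ms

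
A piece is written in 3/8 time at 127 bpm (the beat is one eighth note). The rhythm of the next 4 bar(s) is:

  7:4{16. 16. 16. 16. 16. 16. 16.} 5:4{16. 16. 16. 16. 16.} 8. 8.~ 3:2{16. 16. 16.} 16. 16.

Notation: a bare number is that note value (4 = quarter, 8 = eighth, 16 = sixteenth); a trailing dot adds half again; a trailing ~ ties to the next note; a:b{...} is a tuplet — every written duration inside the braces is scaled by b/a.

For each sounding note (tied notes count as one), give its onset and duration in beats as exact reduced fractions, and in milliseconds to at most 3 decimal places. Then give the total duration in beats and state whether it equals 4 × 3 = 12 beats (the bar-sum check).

1) 0.0ms=0b +202.475ms=3/7b
2) 202.475ms=3/7b +202.475ms=3/7b
3) 404.949ms=6/7b +202.475ms=3/7b
4) 607.424ms=9/7b +202.475ms=3/7b
5) 809.899ms=12/7b +202.475ms=3/7b
6) 1012.373ms=15/7b +202.475ms=3/7b
7) 1214.848ms=18/7b +202.475ms=3/7b
8) 1417.323ms=3b +283.465ms=3/5b
9) 1700.787ms=18/5b +283.465ms=3/5b
10) 1984.252ms=21/5b +283.465ms=3/5b
11) 2267.717ms=24/5b +283.465ms=3/5b
12) 2551.181ms=27/5b +283.465ms=3/5b
13) 2834.646ms=6b +708.661ms=3/2b
14) 3543.307ms=15/2b +944.882ms=2b
15) 4488.189ms=19/2b +236.22ms=1/2b
16) 4724.409ms=10b +236.22ms=1/2b
17) 4960.63ms=21/2b +354.331ms=3/4b
18) 5314.961ms=45/4b +354.331ms=3/4b
Σ=12b of 12 (127bpm 3/8) — PASS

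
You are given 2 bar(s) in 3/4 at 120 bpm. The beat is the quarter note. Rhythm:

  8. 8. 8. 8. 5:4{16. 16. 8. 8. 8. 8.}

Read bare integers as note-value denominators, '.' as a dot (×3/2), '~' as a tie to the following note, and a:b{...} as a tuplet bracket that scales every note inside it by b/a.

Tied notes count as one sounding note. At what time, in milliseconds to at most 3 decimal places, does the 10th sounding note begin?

1. 0.0ms @ 0 + 375.0ms (3/4)
2. 375.0ms @ 3/4 + 375.0ms (3/4)
3. 750.0ms @ 3/2 + 375.0ms (3/4)
4. 1125.0ms @ 9/4 + 375.0ms (3/4)
5. 1500.0ms @ 3 + 150.0ms (3/10)
6. 1650.0ms @ 33/10 + 150.0ms (3/10)
7. 1800.0ms @ 18/5 + 300.0ms (3/5)
8. 2100.0ms @ 21/5 + 300.0ms (3/5)
9. 2400.0ms @ 24/5 + 300.0ms (3/5)
10. 2700.0ms @ 27/5 + 300.0ms (3/5)

note 10 onset = 27/5b = 2700.0ms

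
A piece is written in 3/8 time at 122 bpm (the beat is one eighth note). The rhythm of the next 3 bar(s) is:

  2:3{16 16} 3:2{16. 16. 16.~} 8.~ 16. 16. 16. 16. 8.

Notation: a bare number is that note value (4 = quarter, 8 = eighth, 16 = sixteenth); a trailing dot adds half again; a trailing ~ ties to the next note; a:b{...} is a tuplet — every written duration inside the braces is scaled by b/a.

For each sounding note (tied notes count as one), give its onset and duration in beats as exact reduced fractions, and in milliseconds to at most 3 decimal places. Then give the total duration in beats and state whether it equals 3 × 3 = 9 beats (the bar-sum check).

1) 0.0ms=0b +368.852ms=3/4b
2) 368.852ms=3/4b +368.852ms=3/4b
3) 737.705ms=3/2b +245.902ms=1/2b
4) 983.607ms=2b +245.902ms=1/2b
5) 1229.508ms=5/2b +1352.459ms=11/4b
6) 2581.967ms=21/4b +368.852ms=3/4b
7) 2950.82ms=6b +368.852ms=3/4b
8) 3319.672ms=27/4b +368.852ms=3/4b
9) 3688.525ms=15/2b +737.705ms=3/2b
Σ=9b of 9 (122bpm 3/8) — PASS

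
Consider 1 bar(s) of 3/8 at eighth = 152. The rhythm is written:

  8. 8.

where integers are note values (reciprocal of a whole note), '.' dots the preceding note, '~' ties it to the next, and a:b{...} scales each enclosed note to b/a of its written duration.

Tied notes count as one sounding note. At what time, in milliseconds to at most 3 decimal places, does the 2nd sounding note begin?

1. 0.0ms @ 0 + 592.105ms (3/2)
2. 592.105ms @ 3/2 + 592.105ms (3/2)

note 2 onset = 3/2b = 592.105ms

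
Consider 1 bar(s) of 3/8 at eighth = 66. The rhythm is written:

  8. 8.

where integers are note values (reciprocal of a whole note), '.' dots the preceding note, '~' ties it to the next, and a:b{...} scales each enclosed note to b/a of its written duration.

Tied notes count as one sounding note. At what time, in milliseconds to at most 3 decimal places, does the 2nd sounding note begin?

note 2 onset = 3/2b = 1363.636ms

1. 0.0ms @ 0 + 1363.636ms (3/2)
2. 1363.636ms @ 3/2 + 1363.636ms (3/2)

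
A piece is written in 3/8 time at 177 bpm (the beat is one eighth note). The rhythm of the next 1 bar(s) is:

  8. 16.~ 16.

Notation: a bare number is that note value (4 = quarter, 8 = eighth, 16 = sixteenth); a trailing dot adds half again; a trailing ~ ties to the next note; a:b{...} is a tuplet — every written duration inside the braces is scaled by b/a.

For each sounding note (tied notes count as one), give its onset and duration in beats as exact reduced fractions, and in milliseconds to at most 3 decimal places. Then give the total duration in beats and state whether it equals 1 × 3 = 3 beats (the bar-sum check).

1) 0.0ms=0b +508.475ms=3/2b
2) 508.475ms=3/2b +508.475ms=3/2b
Σ=3b of 3 (177bpm 3/8) — PASS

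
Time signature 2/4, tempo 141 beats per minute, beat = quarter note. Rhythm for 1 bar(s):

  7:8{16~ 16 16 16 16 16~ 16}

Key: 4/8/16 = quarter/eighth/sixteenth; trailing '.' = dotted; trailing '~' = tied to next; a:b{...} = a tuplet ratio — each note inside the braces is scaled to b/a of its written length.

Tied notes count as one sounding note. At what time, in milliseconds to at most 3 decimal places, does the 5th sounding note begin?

note 5 onset = 10/7b = 607.903ms

1. 0.0ms @ 0 + 243.161ms (4/7)
2. 243.161ms @ 4/7 + 121.581ms (2/7)
3. 364.742ms @ 6/7 + 121.581ms (2/7)
4. 486.322ms @ 8/7 + 121.581ms (2/7)
5. 607.903ms @ 10/7 + 243.161ms (4/7)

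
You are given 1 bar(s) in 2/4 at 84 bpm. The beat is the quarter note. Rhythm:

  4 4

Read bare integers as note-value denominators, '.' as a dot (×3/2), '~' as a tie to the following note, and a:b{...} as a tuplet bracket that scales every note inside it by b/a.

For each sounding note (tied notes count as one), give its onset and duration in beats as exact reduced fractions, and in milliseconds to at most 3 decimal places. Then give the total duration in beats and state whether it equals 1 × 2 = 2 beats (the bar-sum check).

1) 0.0ms=0b +714.286ms=1b
2) 714.286ms=1b +714.286ms=1b
Σ=2b of 2 (84bpm 2/4) — PASS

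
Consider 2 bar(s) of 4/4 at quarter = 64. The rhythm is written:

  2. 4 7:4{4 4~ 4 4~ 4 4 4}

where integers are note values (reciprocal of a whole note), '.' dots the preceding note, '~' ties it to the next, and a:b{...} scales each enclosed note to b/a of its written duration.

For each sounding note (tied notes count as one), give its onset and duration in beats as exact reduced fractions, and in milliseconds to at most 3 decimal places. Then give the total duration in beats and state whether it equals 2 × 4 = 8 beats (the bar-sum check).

1) 0.0ms=0b +2812.5ms=3b
2) 2812.5ms=3b +937.5ms=1b
3) 3750.0ms=4b +535.714ms=4/7b
4) 4285.714ms=32/7b +1071.429ms=8/7b
5) 5357.143ms=40/7b +1071.429ms=8/7b
6) 6428.571ms=48/7b +535.714ms=4/7b
7) 6964.286ms=52/7b +535.714ms=4/7b
Σ=8b of 8 (64bpm 4/4) — PASS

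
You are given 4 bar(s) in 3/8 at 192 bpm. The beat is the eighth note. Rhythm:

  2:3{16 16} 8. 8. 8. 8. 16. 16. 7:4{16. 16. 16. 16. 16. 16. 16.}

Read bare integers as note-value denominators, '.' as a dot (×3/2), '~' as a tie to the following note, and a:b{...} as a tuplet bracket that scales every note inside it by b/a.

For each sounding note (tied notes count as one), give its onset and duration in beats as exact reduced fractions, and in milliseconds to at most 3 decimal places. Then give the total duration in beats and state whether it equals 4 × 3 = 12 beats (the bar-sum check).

1) 0.0ms=0b +234.375ms=3/4b
2) 234.375ms=3/4b +234.375ms=3/4b
3) 468.75ms=3/2b +468.75ms=3/2b
4) 937.5ms=3b +468.75ms=3/2b
5) 1406.25ms=9/2b +468.75ms=3/2b
6) 1875.0ms=6b +468.75ms=3/2b
7) 2343.75ms=15/2b +234.375ms=3/4b
8) 2578.125ms=33/4b +234.375ms=3/4b
9) 2812.5ms=9b +133.929ms=3/7b
10) 2946.429ms=66/7b +133.929ms=3/7b
11) 3080.357ms=69/7b +133.929ms=3/7b
12) 3214.286ms=72/7b +133.929ms=3/7b
13) 3348.214ms=75/7b +133.929ms=3/7b
14) 3482.143ms=78/7b +133.929ms=3/7b
15) 3616.071ms=81/7b +133.929ms=3/7b
Σ=12b of 12 (192bpm 3/8) — PASS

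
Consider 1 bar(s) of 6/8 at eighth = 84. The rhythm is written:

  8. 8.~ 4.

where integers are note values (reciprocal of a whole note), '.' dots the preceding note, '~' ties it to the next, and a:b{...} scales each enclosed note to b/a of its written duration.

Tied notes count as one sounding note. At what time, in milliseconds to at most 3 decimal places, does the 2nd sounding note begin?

1. 0.0ms @ 0 + 1071.429ms (3/2)
2. 1071.429ms @ 3/2 + 3214.286ms (9/2)

note 2 onset = 3/2b = 1071.429ms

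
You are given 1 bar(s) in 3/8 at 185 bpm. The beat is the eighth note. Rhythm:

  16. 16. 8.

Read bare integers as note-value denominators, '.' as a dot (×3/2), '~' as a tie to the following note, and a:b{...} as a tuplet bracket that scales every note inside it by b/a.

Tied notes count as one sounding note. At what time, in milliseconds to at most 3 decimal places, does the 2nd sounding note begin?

note 2 onset = 3/4b = 243.243ms

1. 0.0ms @ 0 + 243.243ms (3/4)
2. 243.243ms @ 3/4 + 243.243ms (3/4)
3. 486.486ms @ 3/2 + 486.486ms (3/2)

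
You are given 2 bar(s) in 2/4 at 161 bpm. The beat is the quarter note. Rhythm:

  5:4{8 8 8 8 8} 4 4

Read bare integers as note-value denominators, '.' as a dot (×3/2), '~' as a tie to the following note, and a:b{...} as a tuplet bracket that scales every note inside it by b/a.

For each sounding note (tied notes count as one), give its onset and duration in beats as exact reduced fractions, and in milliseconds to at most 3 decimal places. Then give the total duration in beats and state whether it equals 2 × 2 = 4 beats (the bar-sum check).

1) 0.0ms=0b +149.068ms=2/5b
2) 149.068ms=2/5b +149.068ms=2/5b
3) 298.137ms=4/5b +149.068ms=2/5b
4) 447.205ms=6/5b +149.068ms=2/5b
5) 596.273ms=8/5b +149.068ms=2/5b
6) 745.342ms=2b +372.671ms=1b
7) 1118.012ms=3b +372.671ms=1b
Σ=4b of 4 (161bpm 2/4) — PASS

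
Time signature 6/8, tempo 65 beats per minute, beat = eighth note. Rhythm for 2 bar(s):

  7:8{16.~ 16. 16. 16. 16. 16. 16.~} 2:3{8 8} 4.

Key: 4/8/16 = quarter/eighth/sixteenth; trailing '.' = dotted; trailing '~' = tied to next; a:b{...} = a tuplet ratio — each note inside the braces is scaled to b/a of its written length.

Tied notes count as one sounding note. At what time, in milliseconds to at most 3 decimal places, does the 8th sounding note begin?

1. 0.0ms @ 0 + 1582.418ms (12/7)
2. 1582.418ms @ 12/7 + 791.209ms (6/7)
3. 2373.626ms @ 18/7 + 791.209ms (6/7)
4. 3164.835ms @ 24/7 + 791.209ms (6/7)
5. 3956.044ms @ 30/7 + 791.209ms (6/7)
6. 4747.253ms @ 36/7 + 2175.824ms (33/14)
7. 6923.077ms @ 15/2 + 1384.615ms (3/2)
8. 8307.692ms @ 9 + 2769.231ms (3)

note 8 onset = 9b = 8307.692ms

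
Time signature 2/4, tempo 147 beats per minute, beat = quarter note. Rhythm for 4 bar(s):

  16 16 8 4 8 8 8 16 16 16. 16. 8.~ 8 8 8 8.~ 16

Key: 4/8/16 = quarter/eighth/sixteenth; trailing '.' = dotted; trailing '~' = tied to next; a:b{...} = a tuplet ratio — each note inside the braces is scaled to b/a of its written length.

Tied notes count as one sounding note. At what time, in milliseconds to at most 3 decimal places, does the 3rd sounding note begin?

note 3 onset = 1/2b = 204.082ms

1. 0.0ms @ 0 + 102.041ms (1/4)
2. 102.041ms @ 1/4 + 102.041ms (1/4)
3. 204.082ms @ 1/2 + 204.082ms (1/2)
4. 408.163ms @ 1 + 408.163ms (1)
5. 816.327ms @ 2 + 204.082ms (1/2)
6. 1020.408ms @ 5/2 + 204.082ms (1/2)
7. 1224.49ms @ 3 + 204.082ms (1/2)
8. 1428.571ms @ 7/2 + 102.041ms (1/4)
9. 1530.612ms @ 15/4 + 102.041ms (1/4)
10. 1632.653ms @ 4 + 153.061ms (3/8)
11. 1785.714ms @ 35/8 + 153.061ms (3/8)
12. 1938.776ms @ 19/4 + 510.204ms (5/4)
13. 2448.98ms @ 6 + 204.082ms (1/2)
14. 2653.061ms @ 13/2 + 204.082ms (1/2)
15. 2857.143ms @ 7 + 408.163ms (1)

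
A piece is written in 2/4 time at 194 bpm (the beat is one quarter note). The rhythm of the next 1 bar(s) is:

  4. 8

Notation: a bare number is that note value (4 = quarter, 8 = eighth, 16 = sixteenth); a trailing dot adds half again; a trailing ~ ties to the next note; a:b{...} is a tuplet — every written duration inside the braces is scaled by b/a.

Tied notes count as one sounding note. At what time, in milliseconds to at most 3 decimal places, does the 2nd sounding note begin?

note 2 onset = 3/2b = 463.918ms

1. 0.0ms @ 0 + 463.918ms (3/2)
2. 463.918ms @ 3/2 + 154.639ms (1/2)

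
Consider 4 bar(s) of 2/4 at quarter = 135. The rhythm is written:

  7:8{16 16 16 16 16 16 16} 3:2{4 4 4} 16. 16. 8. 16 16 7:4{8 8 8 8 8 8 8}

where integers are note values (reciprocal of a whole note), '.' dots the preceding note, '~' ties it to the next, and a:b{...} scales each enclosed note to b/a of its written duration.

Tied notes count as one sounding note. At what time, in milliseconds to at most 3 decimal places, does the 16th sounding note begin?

note 16 onset = 6b = 2666.667ms

1. 0.0ms @ 0 + 126.984ms (2/7)
2. 126.984ms @ 2/7 + 126.984ms (2/7)
3. 253.968ms @ 4/7 + 126.984ms (2/7)
4. 380.952ms @ 6/7 + 126.984ms (2/7)
5. 507.937ms @ 8/7 + 126.984ms (2/7)
6. 634.921ms @ 10/7 + 126.984ms (2/7)
7. 761.905ms @ 12/7 + 126.984ms (2/7)
8. 888.889ms @ 2 + 296.296ms (2/3)
9. 1185.185ms @ 8/3 + 296.296ms (2/3)
10. 1481.481ms @ 10/3 + 296.296ms (2/3)
11. 1777.778ms @ 4 + 166.667ms (3/8)
12. 1944.444ms @ 35/8 + 166.667ms (3/8)
13. 2111.111ms @ 19/4 + 333.333ms (3/4)
14. 2444.444ms @ 11/2 + 111.111ms (1/4)
15. 2555.556ms @ 23/4 + 111.111ms (1/4)
16. 2666.667ms @ 6 + 126.984ms (2/7)
17. 2793.651ms @ 44/7 + 126.984ms (2/7)
18. 2920.635ms @ 46/7 + 126.984ms (2/7)
19. 3047.619ms @ 48/7 + 126.984ms (2/7)
20. 3174.603ms @ 50/7 + 126.984ms (2/7)
21. 3301.587ms @ 52/7 + 126.984ms (2/7)
22. 3428.571ms @ 54/7 + 126.984ms (2/7)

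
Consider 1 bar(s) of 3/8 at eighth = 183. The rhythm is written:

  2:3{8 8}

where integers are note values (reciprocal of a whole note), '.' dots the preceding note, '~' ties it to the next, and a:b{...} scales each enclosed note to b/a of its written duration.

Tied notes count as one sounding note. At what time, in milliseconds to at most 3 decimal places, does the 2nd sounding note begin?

note 2 onset = 3/2b = 491.803ms

1. 0.0ms @ 0 + 491.803ms (3/2)
2. 491.803ms @ 3/2 + 491.803ms (3/2)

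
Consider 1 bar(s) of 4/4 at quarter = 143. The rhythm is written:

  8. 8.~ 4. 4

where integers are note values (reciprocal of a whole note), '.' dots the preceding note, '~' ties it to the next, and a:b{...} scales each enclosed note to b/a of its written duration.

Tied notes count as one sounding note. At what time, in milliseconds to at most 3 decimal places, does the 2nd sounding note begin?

1. 0.0ms @ 0 + 314.685ms (3/4)
2. 314.685ms @ 3/4 + 944.056ms (9/4)
3. 1258.741ms @ 3 + 419.58ms (1)

note 2 onset = 3/4b = 314.685ms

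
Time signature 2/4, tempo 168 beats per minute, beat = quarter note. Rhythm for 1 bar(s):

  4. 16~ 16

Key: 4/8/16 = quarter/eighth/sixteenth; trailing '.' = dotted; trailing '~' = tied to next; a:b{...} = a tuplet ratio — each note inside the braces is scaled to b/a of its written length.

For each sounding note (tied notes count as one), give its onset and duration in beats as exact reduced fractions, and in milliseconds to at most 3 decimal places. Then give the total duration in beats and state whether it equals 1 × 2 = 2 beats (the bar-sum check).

1) 0.0ms=0b +535.714ms=3/2b
2) 535.714ms=3/2b +178.571ms=1/2b
Σ=2b of 2 (168bpm 2/4) — PASS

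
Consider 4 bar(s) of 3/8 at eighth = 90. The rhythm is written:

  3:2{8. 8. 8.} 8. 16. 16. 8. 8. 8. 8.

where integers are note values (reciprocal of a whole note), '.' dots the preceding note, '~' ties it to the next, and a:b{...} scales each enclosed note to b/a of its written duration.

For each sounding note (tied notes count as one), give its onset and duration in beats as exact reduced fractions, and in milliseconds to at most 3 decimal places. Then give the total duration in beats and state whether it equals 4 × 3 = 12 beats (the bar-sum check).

1) 0.0ms=0b +666.667ms=1b
2) 666.667ms=1b +666.667ms=1b
3) 1333.333ms=2b +666.667ms=1b
4) 2000.0ms=3b +1000.0ms=3/2b
5) 3000.0ms=9/2b +500.0ms=3/4b
6) 3500.0ms=21/4b +500.0ms=3/4b
7) 4000.0ms=6b +1000.0ms=3/2b
8) 5000.0ms=15/2b +1000.0ms=3/2b
9) 6000.0ms=9b +1000.0ms=3/2b
10) 7000.0ms=21/2b +1000.0ms=3/2b
Σ=12b of 12 (90bpm 3/8) — PASS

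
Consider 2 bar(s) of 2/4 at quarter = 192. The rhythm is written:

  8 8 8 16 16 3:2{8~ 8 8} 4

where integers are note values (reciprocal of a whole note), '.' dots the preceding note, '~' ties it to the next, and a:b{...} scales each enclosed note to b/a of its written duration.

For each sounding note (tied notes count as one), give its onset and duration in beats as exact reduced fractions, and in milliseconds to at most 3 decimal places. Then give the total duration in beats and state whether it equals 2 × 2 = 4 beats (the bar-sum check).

1) 0.0ms=0b +156.25ms=1/2b
2) 156.25ms=1/2b +156.25ms=1/2b
3) 312.5ms=1b +156.25ms=1/2b
4) 468.75ms=3/2b +78.125ms=1/4b
5) 546.875ms=7/4b +78.125ms=1/4b
6) 625.0ms=2b +208.333ms=2/3b
7) 833.333ms=8/3b +104.167ms=1/3b
8) 937.5ms=3b +312.5ms=1b
Σ=4b of 4 (192bpm 2/4) — PASS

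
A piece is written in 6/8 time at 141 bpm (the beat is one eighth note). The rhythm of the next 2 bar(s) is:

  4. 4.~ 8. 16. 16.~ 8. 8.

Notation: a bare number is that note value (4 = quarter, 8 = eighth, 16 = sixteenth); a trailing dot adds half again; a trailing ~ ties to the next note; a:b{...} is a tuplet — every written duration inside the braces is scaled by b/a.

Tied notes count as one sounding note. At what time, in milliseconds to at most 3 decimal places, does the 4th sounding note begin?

1. 0.0ms @ 0 + 1276.596ms (3)
2. 1276.596ms @ 3 + 1914.894ms (9/2)
3. 3191.489ms @ 15/2 + 319.149ms (3/4)
4. 3510.638ms @ 33/4 + 957.447ms (9/4)
5. 4468.085ms @ 21/2 + 638.298ms (3/2)

note 4 onset = 33/4b = 3510.638ms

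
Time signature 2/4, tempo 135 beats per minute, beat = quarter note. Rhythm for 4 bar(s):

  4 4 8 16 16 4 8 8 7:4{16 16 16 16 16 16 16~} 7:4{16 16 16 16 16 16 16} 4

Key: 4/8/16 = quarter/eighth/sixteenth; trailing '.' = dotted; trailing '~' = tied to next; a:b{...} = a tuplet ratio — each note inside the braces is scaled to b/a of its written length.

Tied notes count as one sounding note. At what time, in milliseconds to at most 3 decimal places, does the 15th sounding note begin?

1. 0.0ms @ 0 + 444.444ms (1)
2. 444.444ms @ 1 + 444.444ms (1)
3. 888.889ms @ 2 + 222.222ms (1/2)
4. 1111.111ms @ 5/2 + 111.111ms (1/4)
5. 1222.222ms @ 11/4 + 111.111ms (1/4)
6. 1333.333ms @ 3 + 444.444ms (1)
7. 1777.778ms @ 4 + 222.222ms (1/2)
8. 2000.0ms @ 9/2 + 222.222ms (1/2)
9. 2222.222ms @ 5 + 63.492ms (1/7)
10. 2285.714ms @ 36/7 + 63.492ms (1/7)
11. 2349.206ms @ 37/7 + 63.492ms (1/7)
12. 2412.698ms @ 38/7 + 63.492ms (1/7)
13. 2476.19ms @ 39/7 + 63.492ms (1/7)
14. 2539.683ms @ 40/7 + 63.492ms (1/7)
15. 2603.175ms @ 41/7 + 126.984ms (2/7)
16. 2730.159ms @ 43/7 + 63.492ms (1/7)
17. 2793.651ms @ 44/7 + 63.492ms (1/7)
18. 2857.143ms @ 45/7 + 63.492ms (1/7)
19. 2920.635ms @ 46/7 + 63.492ms (1/7)
20. 2984.127ms @ 47/7 + 63.492ms (1/7)
21. 3047.619ms @ 48/7 + 63.492ms (1/7)
22. 3111.111ms @ 7 + 444.444ms (1)

note 15 onset = 41/7b = 2603.175ms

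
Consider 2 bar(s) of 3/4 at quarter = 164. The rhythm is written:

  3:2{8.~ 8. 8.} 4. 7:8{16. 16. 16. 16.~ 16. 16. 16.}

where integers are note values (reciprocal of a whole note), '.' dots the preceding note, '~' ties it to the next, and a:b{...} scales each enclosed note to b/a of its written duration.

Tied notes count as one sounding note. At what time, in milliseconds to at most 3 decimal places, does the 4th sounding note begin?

note 4 onset = 3b = 1097.561ms

1. 0.0ms @ 0 + 365.854ms (1)
2. 365.854ms @ 1 + 182.927ms (1/2)
3. 548.78ms @ 3/2 + 548.78ms (3/2)
4. 1097.561ms @ 3 + 156.794ms (3/7)
5. 1254.355ms @ 24/7 + 156.794ms (3/7)
6. 1411.15ms @ 27/7 + 156.794ms (3/7)
7. 1567.944ms @ 30/7 + 313.589ms (6/7)
8. 1881.533ms @ 36/7 + 156.794ms (3/7)
9. 2038.328ms @ 39/7 + 156.794ms (3/7)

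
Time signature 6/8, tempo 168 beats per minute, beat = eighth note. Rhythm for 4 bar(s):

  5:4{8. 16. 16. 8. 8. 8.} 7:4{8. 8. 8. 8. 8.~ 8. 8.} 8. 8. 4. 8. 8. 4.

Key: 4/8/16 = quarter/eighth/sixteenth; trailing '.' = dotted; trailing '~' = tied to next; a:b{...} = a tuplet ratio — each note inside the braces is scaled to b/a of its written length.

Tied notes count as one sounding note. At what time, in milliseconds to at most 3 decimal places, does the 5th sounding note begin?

1. 0.0ms @ 0 + 428.571ms (6/5)
2. 428.571ms @ 6/5 + 214.286ms (3/5)
3. 642.857ms @ 9/5 + 214.286ms (3/5)
4. 857.143ms @ 12/5 + 428.571ms (6/5)
5. 1285.714ms @ 18/5 + 428.571ms (6/5)
6. 1714.286ms @ 24/5 + 428.571ms (6/5)
7. 2142.857ms @ 6 + 306.122ms (6/7)
8. 2448.98ms @ 48/7 + 306.122ms (6/7)
9. 2755.102ms @ 54/7 + 306.122ms (6/7)
10. 3061.224ms @ 60/7 + 306.122ms (6/7)
11. 3367.347ms @ 66/7 + 612.245ms (12/7)
12. 3979.592ms @ 78/7 + 306.122ms (6/7)
13. 4285.714ms @ 12 + 535.714ms (3/2)
14. 4821.429ms @ 27/2 + 535.714ms (3/2)
15. 5357.143ms @ 15 + 1071.429ms (3)
16. 6428.571ms @ 18 + 535.714ms (3/2)
17. 6964.286ms @ 39/2 + 535.714ms (3/2)
18. 7500.0ms @ 21 + 1071.429ms (3)

note 5 onset = 18/5b = 1285.714ms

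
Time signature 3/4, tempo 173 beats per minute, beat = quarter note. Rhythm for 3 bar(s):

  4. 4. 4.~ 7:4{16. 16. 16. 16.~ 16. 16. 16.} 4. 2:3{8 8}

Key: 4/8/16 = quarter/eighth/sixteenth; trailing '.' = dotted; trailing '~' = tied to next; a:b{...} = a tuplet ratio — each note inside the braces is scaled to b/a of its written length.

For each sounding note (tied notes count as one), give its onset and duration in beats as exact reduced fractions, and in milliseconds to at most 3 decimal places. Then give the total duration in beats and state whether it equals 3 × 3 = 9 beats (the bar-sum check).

1) 0.0ms=0b +520.231ms=3/2b
2) 520.231ms=3/2b +520.231ms=3/2b
3) 1040.462ms=3b +594.55ms=12/7b
4) 1635.012ms=33/7b +74.319ms=3/14b
5) 1709.331ms=69/14b +74.319ms=3/14b
6) 1783.65ms=36/7b +148.637ms=3/7b
7) 1932.287ms=39/7b +74.319ms=3/14b
8) 2006.606ms=81/14b +74.319ms=3/14b
9) 2080.925ms=6b +520.231ms=3/2b
10) 2601.156ms=15/2b +260.116ms=3/4b
11) 2861.272ms=33/4b +260.116ms=3/4b
Σ=9b of 9 (173bpm 3/4) — PASS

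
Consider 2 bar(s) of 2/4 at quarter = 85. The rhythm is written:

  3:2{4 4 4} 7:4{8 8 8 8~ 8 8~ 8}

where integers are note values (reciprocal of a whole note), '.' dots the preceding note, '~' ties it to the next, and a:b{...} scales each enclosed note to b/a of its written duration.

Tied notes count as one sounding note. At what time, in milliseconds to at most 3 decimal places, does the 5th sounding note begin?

note 5 onset = 16/7b = 1613.445ms

1. 0.0ms @ 0 + 470.588ms (2/3)
2. 470.588ms @ 2/3 + 470.588ms (2/3)
3. 941.176ms @ 4/3 + 470.588ms (2/3)
4. 1411.765ms @ 2 + 201.681ms (2/7)
5. 1613.445ms @ 16/7 + 201.681ms (2/7)
6. 1815.126ms @ 18/7 + 201.681ms (2/7)
7. 2016.807ms @ 20/7 + 403.361ms (4/7)
8. 2420.168ms @ 24/7 + 403.361ms (4/7)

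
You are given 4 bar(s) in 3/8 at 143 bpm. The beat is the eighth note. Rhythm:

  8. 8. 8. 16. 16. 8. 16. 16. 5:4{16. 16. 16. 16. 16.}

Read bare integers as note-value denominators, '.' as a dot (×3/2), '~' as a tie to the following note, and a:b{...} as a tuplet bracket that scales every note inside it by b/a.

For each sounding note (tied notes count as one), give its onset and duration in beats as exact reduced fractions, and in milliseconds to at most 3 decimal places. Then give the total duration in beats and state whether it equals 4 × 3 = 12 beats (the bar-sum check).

1) 0.0ms=0b +629.371ms=3/2b
2) 629.371ms=3/2b +629.371ms=3/2b
3) 1258.741ms=3b +629.371ms=3/2b
4) 1888.112ms=9/2b +314.685ms=3/4b
5) 2202.797ms=21/4b +314.685ms=3/4b
6) 2517.483ms=6b +629.371ms=3/2b
7) 3146.853ms=15/2b +314.685ms=3/4b
8) 3461.538ms=33/4b +314.685ms=3/4b
9) 3776.224ms=9b +251.748ms=3/5b
10) 4027.972ms=48/5b +251.748ms=3/5b
11) 4279.72ms=51/5b +251.748ms=3/5b
12) 4531.469ms=54/5b +251.748ms=3/5b
13) 4783.217ms=57/5b +251.748ms=3/5b
Σ=12b of 12 (143bpm 3/8) — PASS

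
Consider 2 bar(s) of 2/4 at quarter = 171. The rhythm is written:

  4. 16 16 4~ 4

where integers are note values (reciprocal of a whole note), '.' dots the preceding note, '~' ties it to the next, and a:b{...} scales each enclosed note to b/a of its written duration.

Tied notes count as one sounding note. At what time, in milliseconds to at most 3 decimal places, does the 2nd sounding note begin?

note 2 onset = 3/2b = 526.316ms

1. 0.0ms @ 0 + 526.316ms (3/2)
2. 526.316ms @ 3/2 + 87.719ms (1/4)
3. 614.035ms @ 7/4 + 87.719ms (1/4)
4. 701.754ms @ 2 + 701.754ms (2)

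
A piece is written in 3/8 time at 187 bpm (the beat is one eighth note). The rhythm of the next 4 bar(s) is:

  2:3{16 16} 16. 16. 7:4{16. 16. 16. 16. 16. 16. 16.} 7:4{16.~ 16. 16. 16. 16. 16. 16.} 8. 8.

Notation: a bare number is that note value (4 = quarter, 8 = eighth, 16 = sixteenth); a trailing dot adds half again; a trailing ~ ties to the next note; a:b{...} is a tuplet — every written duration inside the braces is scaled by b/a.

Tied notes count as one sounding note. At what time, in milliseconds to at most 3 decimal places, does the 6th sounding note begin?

note 6 onset = 24/7b = 1100.076ms

1. 0.0ms @ 0 + 240.642ms (3/4)
2. 240.642ms @ 3/4 + 240.642ms (3/4)
3. 481.283ms @ 3/2 + 240.642ms (3/4)
4. 721.925ms @ 9/4 + 240.642ms (3/4)
5. 962.567ms @ 3 + 137.51ms (3/7)
6. 1100.076ms @ 24/7 + 137.51ms (3/7)
7. 1237.586ms @ 27/7 + 137.51ms (3/7)
8. 1375.095ms @ 30/7 + 137.51ms (3/7)
9. 1512.605ms @ 33/7 + 137.51ms (3/7)
10. 1650.115ms @ 36/7 + 137.51ms (3/7)
11. 1787.624ms @ 39/7 + 137.51ms (3/7)
12. 1925.134ms @ 6 + 275.019ms (6/7)
13. 2200.153ms @ 48/7 + 137.51ms (3/7)
14. 2337.662ms @ 51/7 + 137.51ms (3/7)
15. 2475.172ms @ 54/7 + 137.51ms (3/7)
16. 2612.681ms @ 57/7 + 137.51ms (3/7)
17. 2750.191ms @ 60/7 + 137.51ms (3/7)
18. 2887.701ms @ 9 + 481.283ms (3/2)
19. 3368.984ms @ 21/2 + 481.283ms (3/2)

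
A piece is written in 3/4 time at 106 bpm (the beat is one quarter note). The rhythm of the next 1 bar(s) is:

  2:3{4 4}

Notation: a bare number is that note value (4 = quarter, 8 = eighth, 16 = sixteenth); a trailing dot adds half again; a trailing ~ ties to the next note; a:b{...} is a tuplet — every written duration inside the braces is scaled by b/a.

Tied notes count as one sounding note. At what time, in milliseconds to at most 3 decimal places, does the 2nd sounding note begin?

1. 0.0ms @ 0 + 849.057ms (3/2)
2. 849.057ms @ 3/2 + 849.057ms (3/2)

note 2 onset = 3/2b = 849.057ms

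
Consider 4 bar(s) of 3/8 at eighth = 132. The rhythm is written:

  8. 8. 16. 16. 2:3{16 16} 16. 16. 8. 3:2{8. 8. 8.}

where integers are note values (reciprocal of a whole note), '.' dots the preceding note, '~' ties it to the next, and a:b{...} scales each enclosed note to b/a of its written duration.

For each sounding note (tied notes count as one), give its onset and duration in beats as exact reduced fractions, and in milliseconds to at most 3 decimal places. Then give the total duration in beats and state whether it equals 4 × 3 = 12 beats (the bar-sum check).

1) 0.0ms=0b +681.818ms=3/2b
2) 681.818ms=3/2b +681.818ms=3/2b
3) 1363.636ms=3b +340.909ms=3/4b
4) 1704.545ms=15/4b +340.909ms=3/4b
5) 2045.455ms=9/2b +340.909ms=3/4b
6) 2386.364ms=21/4b +340.909ms=3/4b
7) 2727.273ms=6b +340.909ms=3/4b
8) 3068.182ms=27/4b +340.909ms=3/4b
9) 3409.091ms=15/2b +681.818ms=3/2b
10) 4090.909ms=9b +454.545ms=1b
11) 4545.455ms=10b +454.545ms=1b
12) 5000.0ms=11b +454.545ms=1b
Σ=12b of 12 (132bpm 3/8) — PASS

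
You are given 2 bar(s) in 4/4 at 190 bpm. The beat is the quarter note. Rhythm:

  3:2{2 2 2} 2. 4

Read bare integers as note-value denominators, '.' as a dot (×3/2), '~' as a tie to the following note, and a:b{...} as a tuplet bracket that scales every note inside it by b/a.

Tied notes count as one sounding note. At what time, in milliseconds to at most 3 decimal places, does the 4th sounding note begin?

1. 0.0ms @ 0 + 421.053ms (4/3)
2. 421.053ms @ 4/3 + 421.053ms (4/3)
3. 842.105ms @ 8/3 + 421.053ms (4/3)
4. 1263.158ms @ 4 + 947.368ms (3)
5. 2210.526ms @ 7 + 315.789ms (1)

note 4 onset = 4b = 1263.158ms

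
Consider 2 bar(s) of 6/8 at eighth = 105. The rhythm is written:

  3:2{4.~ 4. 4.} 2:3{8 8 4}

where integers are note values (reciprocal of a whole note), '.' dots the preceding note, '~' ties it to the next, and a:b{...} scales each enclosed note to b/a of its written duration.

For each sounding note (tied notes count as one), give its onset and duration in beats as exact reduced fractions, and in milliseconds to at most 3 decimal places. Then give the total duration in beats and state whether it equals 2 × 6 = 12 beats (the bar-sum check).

1) 0.0ms=0b +2285.714ms=4b
2) 2285.714ms=4b +1142.857ms=2b
3) 3428.571ms=6b +857.143ms=3/2b
4) 4285.714ms=15/2b +857.143ms=3/2b
5) 5142.857ms=9b +1714.286ms=3b
Σ=12b of 12 (105bpm 6/8) — PASS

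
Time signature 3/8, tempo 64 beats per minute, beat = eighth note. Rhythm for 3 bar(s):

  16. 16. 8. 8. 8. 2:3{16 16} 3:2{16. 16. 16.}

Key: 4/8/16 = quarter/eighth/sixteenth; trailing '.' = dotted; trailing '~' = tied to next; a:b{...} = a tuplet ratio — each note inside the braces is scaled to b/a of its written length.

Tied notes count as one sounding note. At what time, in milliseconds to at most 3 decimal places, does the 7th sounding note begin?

1. 0.0ms @ 0 + 703.125ms (3/4)
2. 703.125ms @ 3/4 + 703.125ms (3/4)
3. 1406.25ms @ 3/2 + 1406.25ms (3/2)
4. 2812.5ms @ 3 + 1406.25ms (3/2)
5. 4218.75ms @ 9/2 + 1406.25ms (3/2)
6. 5625.0ms @ 6 + 703.125ms (3/4)
7. 6328.125ms @ 27/4 + 703.125ms (3/4)
8. 7031.25ms @ 15/2 + 468.75ms (1/2)
9. 7500.0ms @ 8 + 468.75ms (1/2)
10. 7968.75ms @ 17/2 + 468.75ms (1/2)

note 7 onset = 27/4b = 6328.125ms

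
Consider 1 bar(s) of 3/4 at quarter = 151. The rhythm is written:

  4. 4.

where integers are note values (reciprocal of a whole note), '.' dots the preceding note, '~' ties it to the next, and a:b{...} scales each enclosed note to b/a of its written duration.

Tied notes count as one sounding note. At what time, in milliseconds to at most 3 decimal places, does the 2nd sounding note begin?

1. 0.0ms @ 0 + 596.026ms (3/2)
2. 596.026ms @ 3/2 + 596.026ms (3/2)

note 2 onset = 3/2b = 596.026ms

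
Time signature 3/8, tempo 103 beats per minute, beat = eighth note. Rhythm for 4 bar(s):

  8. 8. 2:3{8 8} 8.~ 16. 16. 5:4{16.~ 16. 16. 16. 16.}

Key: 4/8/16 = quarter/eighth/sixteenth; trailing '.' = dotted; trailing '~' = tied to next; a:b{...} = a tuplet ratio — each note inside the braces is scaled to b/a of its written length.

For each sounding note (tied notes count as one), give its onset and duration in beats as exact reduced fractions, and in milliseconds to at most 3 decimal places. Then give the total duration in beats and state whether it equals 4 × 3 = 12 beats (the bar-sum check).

1) 0.0ms=0b +873.786ms=3/2b
2) 873.786ms=3/2b +873.786ms=3/2b
3) 1747.573ms=3b +873.786ms=3/2b
4) 2621.359ms=9/2b +873.786ms=3/2b
5) 3495.146ms=6b +1310.68ms=9/4b
6) 4805.825ms=33/4b +436.893ms=3/4b
7) 5242.718ms=9b +699.029ms=6/5b
8) 5941.748ms=51/5b +349.515ms=3/5b
9) 6291.262ms=54/5b +349.515ms=3/5b
10) 6640.777ms=57/5b +349.515ms=3/5b
Σ=12b of 12 (103bpm 3/8) — PASS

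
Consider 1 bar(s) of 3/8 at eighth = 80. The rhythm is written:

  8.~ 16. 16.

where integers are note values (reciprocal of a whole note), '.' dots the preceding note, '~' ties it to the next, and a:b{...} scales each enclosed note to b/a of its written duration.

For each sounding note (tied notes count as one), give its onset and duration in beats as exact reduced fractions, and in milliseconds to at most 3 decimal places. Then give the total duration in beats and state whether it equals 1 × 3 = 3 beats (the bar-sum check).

1) 0.0ms=0b +1687.5ms=9/4b
2) 1687.5ms=9/4b +562.5ms=3/4b
Σ=3b of 3 (80bpm 3/8) — PASS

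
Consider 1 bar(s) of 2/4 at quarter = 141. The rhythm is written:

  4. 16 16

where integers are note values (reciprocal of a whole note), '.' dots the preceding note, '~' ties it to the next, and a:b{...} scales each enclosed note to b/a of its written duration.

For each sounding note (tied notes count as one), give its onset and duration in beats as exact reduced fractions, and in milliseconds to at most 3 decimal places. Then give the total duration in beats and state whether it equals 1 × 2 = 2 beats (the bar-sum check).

1) 0.0ms=0b +638.298ms=3/2b
2) 638.298ms=3/2b +106.383ms=1/4b
3) 744.681ms=7/4b +106.383ms=1/4b
Σ=2b of 2 (141bpm 2/4) — PASS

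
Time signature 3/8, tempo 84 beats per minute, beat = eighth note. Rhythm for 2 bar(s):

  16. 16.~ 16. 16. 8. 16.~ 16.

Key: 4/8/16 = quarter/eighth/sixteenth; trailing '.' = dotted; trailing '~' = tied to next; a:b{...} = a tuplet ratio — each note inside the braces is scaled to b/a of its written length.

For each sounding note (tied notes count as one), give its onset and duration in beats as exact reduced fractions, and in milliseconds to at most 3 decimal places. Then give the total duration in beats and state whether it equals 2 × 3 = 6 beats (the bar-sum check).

1) 0.0ms=0b +535.714ms=3/4b
2) 535.714ms=3/4b +1071.429ms=3/2b
3) 1607.143ms=9/4b +535.714ms=3/4b
4) 2142.857ms=3b +1071.429ms=3/2b
5) 3214.286ms=9/2b +1071.429ms=3/2b
Σ=6b of 6 (84bpm 3/8) — PASS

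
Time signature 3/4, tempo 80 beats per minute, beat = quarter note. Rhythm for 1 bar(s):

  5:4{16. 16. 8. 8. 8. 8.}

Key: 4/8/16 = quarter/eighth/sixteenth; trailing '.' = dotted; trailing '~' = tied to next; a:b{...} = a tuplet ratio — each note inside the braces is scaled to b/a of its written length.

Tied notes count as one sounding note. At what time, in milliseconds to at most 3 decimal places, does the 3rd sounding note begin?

1. 0.0ms @ 0 + 225.0ms (3/10)
2. 225.0ms @ 3/10 + 225.0ms (3/10)
3. 450.0ms @ 3/5 + 450.0ms (3/5)
4. 900.0ms @ 6/5 + 450.0ms (3/5)
5. 1350.0ms @ 9/5 + 450.0ms (3/5)
6. 1800.0ms @ 12/5 + 450.0ms (3/5)

note 3 onset = 3/5b = 450.0ms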